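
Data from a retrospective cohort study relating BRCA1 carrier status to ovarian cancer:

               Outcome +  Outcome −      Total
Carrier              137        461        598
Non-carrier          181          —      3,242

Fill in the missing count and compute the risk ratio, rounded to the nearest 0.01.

4.10

The missing cell is in the unexposed row: 3242 − 181 = 3061.
So a = 137, b = 461, c = 181, d = 3061.
RR = [a/(a+b)] / [c/(c+d)] = (137/598) / (181/3242) = 0.22910/0.05583 = 4.10349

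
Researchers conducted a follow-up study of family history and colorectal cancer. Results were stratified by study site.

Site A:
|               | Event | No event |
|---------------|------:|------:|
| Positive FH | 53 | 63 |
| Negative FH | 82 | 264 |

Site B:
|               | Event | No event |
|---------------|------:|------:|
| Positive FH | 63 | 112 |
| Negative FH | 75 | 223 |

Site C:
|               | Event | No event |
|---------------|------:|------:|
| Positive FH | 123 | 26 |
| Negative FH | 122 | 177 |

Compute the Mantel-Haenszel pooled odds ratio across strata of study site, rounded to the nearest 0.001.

OR_MH = Σ(aᵢdᵢ/nᵢ) / Σ(bᵢcᵢ/nᵢ), where nᵢ is the stratum total.
Stratum 1 (Site A): n = 462; a·d/n = 53·264/462 = 30.2857; b·c/n = 63·82/462 = 11.1818
Stratum 2 (Site B): n = 473; a·d/n = 63·223/473 = 29.7019; b·c/n = 112·75/473 = 17.7590
Stratum 3 (Site C): n = 448; a·d/n = 123·177/448 = 48.5960; b·c/n = 26·122/448 = 7.0804
OR_MH = (30.2857 + 29.7019 + 48.5960) / (11.1818 + 17.7590 + 7.0804) = 108.5836 / 36.0212 = 3.01444

3.014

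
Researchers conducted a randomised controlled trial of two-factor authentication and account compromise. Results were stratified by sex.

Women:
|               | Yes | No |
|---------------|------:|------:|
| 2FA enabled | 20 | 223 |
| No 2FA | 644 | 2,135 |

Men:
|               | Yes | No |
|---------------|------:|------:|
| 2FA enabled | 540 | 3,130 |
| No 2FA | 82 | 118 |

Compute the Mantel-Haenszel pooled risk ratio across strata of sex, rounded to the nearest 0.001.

RR_MH = Σ(aᵢ·n₀ᵢ/nᵢ) / Σ(cᵢ·n₁ᵢ/nᵢ), with n₁ᵢ = aᵢ+bᵢ (exposed), n₀ᵢ = cᵢ+dᵢ (unexposed), nᵢ = n₁ᵢ+n₀ᵢ.
Stratum 1 (Women): n₁ = 243, n₀ = 2779, n = 3022; a·n₀/n = 20·2779/3022 = 18.3918; c·n₁/n = 644·243/3022 = 51.7842
Stratum 2 (Men): n₁ = 3670, n₀ = 200, n = 3870; a·n₀/n = 540·200/3870 = 27.9070; c·n₁/n = 82·3670/3870 = 77.7623
RR_MH = (18.3918 + 27.9070) / (51.7842 + 77.7623) = 46.2988 / 129.5465 = 0.35739

0.357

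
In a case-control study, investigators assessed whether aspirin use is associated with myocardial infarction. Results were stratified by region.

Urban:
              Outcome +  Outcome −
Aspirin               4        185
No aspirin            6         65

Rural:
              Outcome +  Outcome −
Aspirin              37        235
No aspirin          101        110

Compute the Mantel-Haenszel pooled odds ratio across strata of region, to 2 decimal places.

0.18

OR_MH = Σ(aᵢdᵢ/nᵢ) / Σ(bᵢcᵢ/nᵢ), where nᵢ is the stratum total.
Stratum 1 (Urban): n = 260; a·d/n = 4·65/260 = 1.0000; b·c/n = 185·6/260 = 4.2692
Stratum 2 (Rural): n = 483; a·d/n = 37·110/483 = 8.4265; b·c/n = 235·101/483 = 49.1408
OR_MH = (1.0000 + 8.4265) / (4.2692 + 49.1408) = 9.4265 / 53.4100 = 0.17649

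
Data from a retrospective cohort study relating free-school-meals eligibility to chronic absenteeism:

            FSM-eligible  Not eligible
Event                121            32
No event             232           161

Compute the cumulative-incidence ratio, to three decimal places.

2.067

Reading the table with exposure as columns: a = 121 (FSM-eligible, case), b = 232 (FSM-eligible, non-case), c = 32 (Not eligible, case), d = 161.
Risk in exposed = 121/353 = 0.34278; risk in unexposed = 32/193 = 0.16580.
RR = 0.34278 / 0.16580 = 2.06737
The risk among the exposed is 2.07 times that among the unexposed.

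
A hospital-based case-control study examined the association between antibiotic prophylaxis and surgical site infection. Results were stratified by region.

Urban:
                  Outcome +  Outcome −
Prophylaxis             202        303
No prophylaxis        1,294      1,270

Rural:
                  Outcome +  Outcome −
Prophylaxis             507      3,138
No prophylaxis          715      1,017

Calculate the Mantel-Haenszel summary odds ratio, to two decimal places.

OR_MH = Σ(aᵢdᵢ/nᵢ) / Σ(bᵢcᵢ/nᵢ), where nᵢ is the stratum total.
Stratum 1 (Urban): n = 3069; a·d/n = 202·1270/3069 = 83.5907; b·c/n = 303·1294/3069 = 127.7556
Stratum 2 (Rural): n = 5377; a·d/n = 507·1017/5377 = 95.8934; b·c/n = 3138·715/5377 = 417.2717
OR_MH = (83.5907 + 95.8934) / (127.7556 + 417.2717) = 179.4842 / 545.0273 = 0.32931

0.33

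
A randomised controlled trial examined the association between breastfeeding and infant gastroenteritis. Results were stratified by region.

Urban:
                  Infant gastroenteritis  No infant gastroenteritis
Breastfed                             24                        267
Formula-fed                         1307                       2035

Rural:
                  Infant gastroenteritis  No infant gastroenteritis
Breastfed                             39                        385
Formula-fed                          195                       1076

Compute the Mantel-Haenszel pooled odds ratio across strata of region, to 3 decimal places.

OR_MH = Σ(aᵢdᵢ/nᵢ) / Σ(bᵢcᵢ/nᵢ), where nᵢ is the stratum total.
Stratum 1 (Urban): n = 3633; a·d/n = 24·2035/3633 = 13.4434; b·c/n = 267·1307/3633 = 96.0553
Stratum 2 (Rural): n = 1695; a·d/n = 39·1076/1695 = 24.7575; b·c/n = 385·195/1695 = 44.2920
OR_MH = (13.4434 + 24.7575) / (96.0553 + 44.2920) = 38.2010 / 140.3474 = 0.27219

0.272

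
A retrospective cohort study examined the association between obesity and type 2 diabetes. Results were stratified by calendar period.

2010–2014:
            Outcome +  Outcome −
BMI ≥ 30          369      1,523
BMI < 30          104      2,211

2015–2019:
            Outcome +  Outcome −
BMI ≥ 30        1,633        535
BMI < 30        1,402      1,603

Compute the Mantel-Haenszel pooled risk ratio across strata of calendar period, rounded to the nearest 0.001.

RR_MH = Σ(aᵢ·n₀ᵢ/nᵢ) / Σ(cᵢ·n₁ᵢ/nᵢ), with n₁ᵢ = aᵢ+bᵢ (exposed), n₀ᵢ = cᵢ+dᵢ (unexposed), nᵢ = n₁ᵢ+n₀ᵢ.
Stratum 1 (2010–2014): n₁ = 1892, n₀ = 2315, n = 4207; a·n₀/n = 369·2315/4207 = 203.0509; c·n₁/n = 104·1892/4207 = 46.7716
Stratum 2 (2015–2019): n₁ = 2168, n₀ = 3005, n = 5173; a·n₀/n = 1633·3005/5173 = 948.6111; c·n₁/n = 1402·2168/5173 = 587.5770
RR_MH = (203.0509 + 948.6111) / (46.7716 + 587.5770) = 1151.6619 / 634.3486 = 1.81550

1.816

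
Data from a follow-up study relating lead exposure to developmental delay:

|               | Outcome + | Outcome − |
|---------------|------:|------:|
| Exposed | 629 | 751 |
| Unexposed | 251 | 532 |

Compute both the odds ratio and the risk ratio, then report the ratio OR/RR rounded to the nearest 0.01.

1.25

Cells: a = 629, b = 751, c = 251, d = 532.
OR = (629·532)/(751·251) = 334628/188501 = 1.77521
Risk in exposed = 629/1380 = 0.45580; risk in unexposed = 251/783 = 0.32056; RR = 1.42187
OR/RR = 1.77521 / 1.42187 = 1.24850
The outcome is not rare, so the OR lies further from 1 than the RR.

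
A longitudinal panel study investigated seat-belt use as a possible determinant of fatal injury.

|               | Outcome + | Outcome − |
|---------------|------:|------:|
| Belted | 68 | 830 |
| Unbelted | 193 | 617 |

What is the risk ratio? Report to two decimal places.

Cells: a = 68, b = 830, c = 193, d = 617.
Risk in exposed = 68/898 = 0.07572; risk in unexposed = 193/810 = 0.23827.
RR = 0.07572 / 0.23827 = 0.31780
The risk is 68% lower among the exposed than among the unexposed.

0.32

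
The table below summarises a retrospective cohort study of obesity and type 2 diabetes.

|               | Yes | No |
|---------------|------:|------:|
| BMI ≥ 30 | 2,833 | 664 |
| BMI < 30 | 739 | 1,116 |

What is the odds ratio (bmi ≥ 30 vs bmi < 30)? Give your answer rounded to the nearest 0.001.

Cells: a = 2833, b = 664, c = 739, d = 1116.
OR = (a·d)/(b·c) = (2833 × 1116) / (664 × 739) = 3161628 / 490696 = 6.44315
The odds of type 2 diabetes are about 6.44 times as high in the bmi ≥ 30 group.

6.443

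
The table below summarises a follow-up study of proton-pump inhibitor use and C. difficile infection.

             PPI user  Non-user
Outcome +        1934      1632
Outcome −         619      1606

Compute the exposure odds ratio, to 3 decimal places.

Reading the table with exposure as columns: a = 1934 (PPI user, case), b = 619 (PPI user, non-case), c = 1632 (Non-user, case), d = 1606.
OR = (a·d)/(b·c) = (1934 × 1606) / (619 × 1632) = 3106004 / 1010208 = 3.07462
The odds of C. difficile infection are about 3.07 times as high in the ppi user group.

3.075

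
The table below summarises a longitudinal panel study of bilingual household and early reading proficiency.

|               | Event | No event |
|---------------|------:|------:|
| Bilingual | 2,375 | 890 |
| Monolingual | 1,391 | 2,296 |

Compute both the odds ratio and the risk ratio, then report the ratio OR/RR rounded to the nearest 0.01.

2.28

Cells: a = 2375, b = 890, c = 1391, d = 2296.
OR = (2375·2296)/(890·1391) = 5453000/1237990 = 4.40472
Risk in exposed = 2375/3265 = 0.72741; risk in unexposed = 1391/3687 = 0.37727; RR = 1.92809
OR/RR = 4.40472 / 1.92809 = 2.28450
The outcome is not rare, so the OR lies further from 1 than the RR.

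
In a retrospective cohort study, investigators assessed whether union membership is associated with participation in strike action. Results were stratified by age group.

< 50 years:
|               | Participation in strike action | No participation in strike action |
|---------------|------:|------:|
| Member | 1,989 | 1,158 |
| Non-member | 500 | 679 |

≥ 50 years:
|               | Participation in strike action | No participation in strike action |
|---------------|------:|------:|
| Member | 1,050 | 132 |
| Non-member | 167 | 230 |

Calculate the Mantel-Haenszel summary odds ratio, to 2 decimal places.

3.15

OR_MH = Σ(aᵢdᵢ/nᵢ) / Σ(bᵢcᵢ/nᵢ), where nᵢ is the stratum total.
Stratum 1 (< 50 years): n = 4326; a·d/n = 1989·679/4326 = 312.1893; b·c/n = 1158·500/4326 = 133.8419
Stratum 2 (≥ 50 years): n = 1579; a·d/n = 1050·230/1579 = 152.9449; b·c/n = 132·167/1579 = 13.9607
OR_MH = (312.1893 + 152.9449) / (133.8419 + 13.9607) = 465.1342 / 147.8026 = 3.14700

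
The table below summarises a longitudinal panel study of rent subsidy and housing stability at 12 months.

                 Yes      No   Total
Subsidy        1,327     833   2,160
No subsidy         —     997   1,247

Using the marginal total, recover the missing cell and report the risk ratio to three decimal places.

The missing cell is in the unexposed row: 1247 − 997 = 250.
So a = 1327, b = 833, c = 250, d = 997.
RR = [a/(a+b)] / [c/(c+d)] = (1327/2160) / (250/1247) = 0.61435/0.20048 = 3.06439

3.064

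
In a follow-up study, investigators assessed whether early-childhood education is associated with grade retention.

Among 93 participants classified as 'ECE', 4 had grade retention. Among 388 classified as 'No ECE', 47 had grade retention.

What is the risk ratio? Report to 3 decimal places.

0.355

From the description: a = 4, b = 89, c = 47, d = 341.
Risk in exposed = 4/93 = 0.04301; risk in unexposed = 47/388 = 0.12113.
RR = 0.04301 / 0.12113 = 0.35507
The risk is 64% lower among the exposed than among the unexposed.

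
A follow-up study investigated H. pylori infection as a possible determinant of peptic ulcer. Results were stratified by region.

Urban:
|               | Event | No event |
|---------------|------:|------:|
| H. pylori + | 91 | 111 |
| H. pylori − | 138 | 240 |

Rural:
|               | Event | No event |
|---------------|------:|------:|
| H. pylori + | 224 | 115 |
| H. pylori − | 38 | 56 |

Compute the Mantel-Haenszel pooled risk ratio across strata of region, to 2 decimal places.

1.39

RR_MH = Σ(aᵢ·n₀ᵢ/nᵢ) / Σ(cᵢ·n₁ᵢ/nᵢ), with n₁ᵢ = aᵢ+bᵢ (exposed), n₀ᵢ = cᵢ+dᵢ (unexposed), nᵢ = n₁ᵢ+n₀ᵢ.
Stratum 1 (Urban): n₁ = 202, n₀ = 378, n = 580; a·n₀/n = 91·378/580 = 59.3069; c·n₁/n = 138·202/580 = 48.0621
Stratum 2 (Rural): n₁ = 339, n₀ = 94, n = 433; a·n₀/n = 224·94/433 = 48.6282; c·n₁/n = 38·339/433 = 29.7506
RR_MH = (59.3069 + 48.6282) / (48.0621 + 29.7506) = 107.9351 / 77.8126 = 1.38711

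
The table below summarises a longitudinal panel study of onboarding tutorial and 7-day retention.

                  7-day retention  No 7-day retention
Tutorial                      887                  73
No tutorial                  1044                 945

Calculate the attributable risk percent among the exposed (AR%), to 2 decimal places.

Cells: a = 887, b = 73, c = 1044, d = 945.
Risk in exposed = 887/960 = 0.92396; risk in unexposed = 1044/1989 = 0.52489.
RR = 0.92396/0.52489 = 1.76030
AR% = (RR − 1)/RR × 100 = (1.76030 − 1)/1.76030 × 100 = 43.1915%

43.19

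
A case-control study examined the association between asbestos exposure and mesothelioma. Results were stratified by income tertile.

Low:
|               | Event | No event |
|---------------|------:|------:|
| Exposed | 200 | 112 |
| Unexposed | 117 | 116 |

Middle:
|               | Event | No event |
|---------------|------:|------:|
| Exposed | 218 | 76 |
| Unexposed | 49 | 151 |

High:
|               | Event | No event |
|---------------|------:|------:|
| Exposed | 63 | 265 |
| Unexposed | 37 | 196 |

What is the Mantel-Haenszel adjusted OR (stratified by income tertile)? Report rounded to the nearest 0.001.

2.675

OR_MH = Σ(aᵢdᵢ/nᵢ) / Σ(bᵢcᵢ/nᵢ), where nᵢ is the stratum total.
Stratum 1 (Low): n = 545; a·d/n = 200·116/545 = 42.5688; b·c/n = 112·117/545 = 24.0440
Stratum 2 (Middle): n = 494; a·d/n = 218·151/494 = 66.6356; b·c/n = 76·49/494 = 7.5385
Stratum 3 (High): n = 561; a·d/n = 63·196/561 = 22.0107; b·c/n = 265·37/561 = 17.4777
OR_MH = (42.5688 + 66.6356 + 22.0107) / (24.0440 + 7.5385 + 17.4777) = 131.2151 / 49.0602 = 2.67457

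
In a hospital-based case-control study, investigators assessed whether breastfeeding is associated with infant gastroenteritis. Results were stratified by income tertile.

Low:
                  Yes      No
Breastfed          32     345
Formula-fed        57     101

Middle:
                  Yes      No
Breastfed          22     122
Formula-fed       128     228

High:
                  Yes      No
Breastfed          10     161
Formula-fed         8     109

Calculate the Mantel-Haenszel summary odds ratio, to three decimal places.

OR_MH = Σ(aᵢdᵢ/nᵢ) / Σ(bᵢcᵢ/nᵢ), where nᵢ is the stratum total.
Stratum 1 (Low): n = 535; a·d/n = 32·101/535 = 6.0411; b·c/n = 345·57/535 = 36.7570
Stratum 2 (Middle): n = 500; a·d/n = 22·228/500 = 10.0320; b·c/n = 122·128/500 = 31.2320
Stratum 3 (High): n = 288; a·d/n = 10·109/288 = 3.7847; b·c/n = 161·8/288 = 4.4722
OR_MH = (6.0411 + 10.0320 + 3.7847) / (36.7570 + 31.2320 + 4.4722) = 19.8578 / 72.4612 = 0.27405

0.274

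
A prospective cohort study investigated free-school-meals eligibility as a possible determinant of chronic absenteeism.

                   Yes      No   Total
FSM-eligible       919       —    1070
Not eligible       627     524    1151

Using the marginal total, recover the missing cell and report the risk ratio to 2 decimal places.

1.58

The missing cell is in the exposed row: 1070 − 919 = 151.
So a = 919, b = 151, c = 627, d = 524.
RR = [a/(a+b)] / [c/(c+d)] = (919/1070) / (627/1151) = 0.85888/0.54474 = 1.57667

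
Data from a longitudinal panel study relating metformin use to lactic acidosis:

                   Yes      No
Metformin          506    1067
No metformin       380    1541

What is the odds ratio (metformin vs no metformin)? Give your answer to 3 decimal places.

1.923

Cells: a = 506, b = 1067, c = 380, d = 1541.
OR = (a·d)/(b·c) = (506 × 1541) / (1067 × 380) = 779746 / 405460 = 1.92311
The odds of lactic acidosis are about 1.92 times as high in the metformin group.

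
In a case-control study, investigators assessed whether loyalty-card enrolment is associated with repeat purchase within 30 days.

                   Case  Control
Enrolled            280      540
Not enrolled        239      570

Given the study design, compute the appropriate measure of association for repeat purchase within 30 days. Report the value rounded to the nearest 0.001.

1.237

Cells: a = 280, b = 540, c = 239, d = 570.
This is a case-control study: participants were sampled on outcome status, so risks in the source population cannot be estimated directly — relative risk is not valid here. The odds ratio is the appropriate measure.
OR = (a·d)/(b·c) = (280 × 570) / (540 × 239) = 159600 / 129060 = 1.23663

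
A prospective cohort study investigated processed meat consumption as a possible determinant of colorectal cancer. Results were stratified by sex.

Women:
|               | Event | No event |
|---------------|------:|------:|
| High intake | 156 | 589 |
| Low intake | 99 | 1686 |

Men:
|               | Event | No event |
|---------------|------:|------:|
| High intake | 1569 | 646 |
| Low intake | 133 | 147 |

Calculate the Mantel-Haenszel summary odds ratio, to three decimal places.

OR_MH = Σ(aᵢdᵢ/nᵢ) / Σ(bᵢcᵢ/nᵢ), where nᵢ is the stratum total.
Stratum 1 (Women): n = 2530; a·d/n = 156·1686/2530 = 103.9589; b·c/n = 589·99/2530 = 23.0478
Stratum 2 (Men): n = 2495; a·d/n = 1569·147/2495 = 92.4421; b·c/n = 646·133/2495 = 34.4361
OR_MH = (103.9589 + 92.4421) / (23.0478 + 34.4361) = 196.4010 / 57.4839 = 3.41663

3.417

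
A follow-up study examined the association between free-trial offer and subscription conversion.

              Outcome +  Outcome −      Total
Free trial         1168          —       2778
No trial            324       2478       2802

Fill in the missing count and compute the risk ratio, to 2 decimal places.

The missing cell is in the exposed row: 2778 − 1168 = 1610.
So a = 1168, b = 1610, c = 324, d = 2478.
RR = [a/(a+b)] / [c/(c+d)] = (1168/2778) / (324/2802) = 0.42045/0.11563 = 3.63608

3.64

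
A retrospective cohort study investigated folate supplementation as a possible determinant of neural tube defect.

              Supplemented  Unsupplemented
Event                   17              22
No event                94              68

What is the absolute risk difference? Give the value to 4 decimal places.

-0.0913

Reading the table with exposure as columns: a = 17 (Supplemented, case), b = 94 (Supplemented, non-case), c = 22 (Unsupplemented, case), d = 68.
Risk in exposed = 17/111 = 0.153153; risk in unexposed = 22/90 = 0.244444.
Risk difference = 0.153153 − 0.244444 = -0.091291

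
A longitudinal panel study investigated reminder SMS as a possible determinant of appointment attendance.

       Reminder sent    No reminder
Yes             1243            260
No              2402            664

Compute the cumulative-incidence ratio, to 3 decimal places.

1.212

Reading the table with exposure as columns: a = 1243 (Reminder sent, case), b = 2402 (Reminder sent, non-case), c = 260 (No reminder, case), d = 664.
Risk in exposed = 1243/3645 = 0.34102; risk in unexposed = 260/924 = 0.28139.
RR = 0.34102 / 0.28139 = 1.21192
The risk among the exposed is 1.21 times that among the unexposed.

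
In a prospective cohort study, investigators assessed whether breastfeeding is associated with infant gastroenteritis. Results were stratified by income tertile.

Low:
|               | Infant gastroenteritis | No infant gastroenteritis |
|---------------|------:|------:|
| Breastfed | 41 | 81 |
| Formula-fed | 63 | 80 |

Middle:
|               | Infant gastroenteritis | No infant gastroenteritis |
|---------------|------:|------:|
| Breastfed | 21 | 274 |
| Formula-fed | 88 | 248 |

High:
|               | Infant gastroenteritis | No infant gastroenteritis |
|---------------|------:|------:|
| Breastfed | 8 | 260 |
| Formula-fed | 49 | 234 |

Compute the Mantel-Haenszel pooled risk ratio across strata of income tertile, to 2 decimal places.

0.40

RR_MH = Σ(aᵢ·n₀ᵢ/nᵢ) / Σ(cᵢ·n₁ᵢ/nᵢ), with n₁ᵢ = aᵢ+bᵢ (exposed), n₀ᵢ = cᵢ+dᵢ (unexposed), nᵢ = n₁ᵢ+n₀ᵢ.
Stratum 1 (Low): n₁ = 122, n₀ = 143, n = 265; a·n₀/n = 41·143/265 = 22.1245; c·n₁/n = 63·122/265 = 29.0038
Stratum 2 (Middle): n₁ = 295, n₀ = 336, n = 631; a·n₀/n = 21·336/631 = 11.1823; c·n₁/n = 88·295/631 = 41.1410
Stratum 3 (High): n₁ = 268, n₀ = 283, n = 551; a·n₀/n = 8·283/551 = 4.1089; c·n₁/n = 49·268/551 = 23.8330
RR_MH = (22.1245 + 11.1823 + 4.1089) / (29.0038 + 41.1410 + 23.8330) = 37.4157 / 93.9779 = 0.39813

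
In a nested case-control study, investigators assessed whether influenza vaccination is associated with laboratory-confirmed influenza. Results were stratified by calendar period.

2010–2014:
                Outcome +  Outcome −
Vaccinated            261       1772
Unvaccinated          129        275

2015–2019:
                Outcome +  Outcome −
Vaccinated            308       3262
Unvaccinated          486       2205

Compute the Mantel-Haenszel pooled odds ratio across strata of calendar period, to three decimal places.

OR_MH = Σ(aᵢdᵢ/nᵢ) / Σ(bᵢcᵢ/nᵢ), where nᵢ is the stratum total.
Stratum 1 (2010–2014): n = 2437; a·d/n = 261·275/2437 = 29.4522; b·c/n = 1772·129/2437 = 93.7989
Stratum 2 (2015–2019): n = 6261; a·d/n = 308·2205/6261 = 108.4715; b·c/n = 3262·486/6261 = 253.2075
OR_MH = (29.4522 + 108.4715) / (93.7989 + 253.2075) = 137.9237 / 347.0064 = 0.39747

0.397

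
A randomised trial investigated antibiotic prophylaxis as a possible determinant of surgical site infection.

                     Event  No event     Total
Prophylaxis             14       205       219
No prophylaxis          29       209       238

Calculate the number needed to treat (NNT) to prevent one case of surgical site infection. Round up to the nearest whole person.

Risk in treated group = 14/219 = 0.06393; risk in control = 29/238 = 0.12185.
Absolute risk reduction = 0.12185 − 0.06393 = 0.05792
NNT = 1 / ARR = 1 / 0.05792 = 17.265 → round up → 18

18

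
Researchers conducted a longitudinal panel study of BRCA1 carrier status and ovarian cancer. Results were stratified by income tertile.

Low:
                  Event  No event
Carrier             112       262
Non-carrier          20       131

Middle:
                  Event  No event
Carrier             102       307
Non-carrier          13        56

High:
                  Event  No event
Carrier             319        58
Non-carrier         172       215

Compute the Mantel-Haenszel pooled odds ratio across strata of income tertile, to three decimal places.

OR_MH = Σ(aᵢdᵢ/nᵢ) / Σ(bᵢcᵢ/nᵢ), where nᵢ is the stratum total.
Stratum 1 (Low): n = 525; a·d/n = 112·131/525 = 27.9467; b·c/n = 262·20/525 = 9.9810
Stratum 2 (Middle): n = 478; a·d/n = 102·56/478 = 11.9498; b·c/n = 307·13/478 = 8.3494
Stratum 3 (High): n = 764; a·d/n = 319·215/764 = 89.7709; b·c/n = 58·172/764 = 13.0576
OR_MH = (27.9467 + 11.9498 + 89.7709) / (9.9810 + 8.3494 + 13.0576) = 129.6674 / 31.3879 = 4.13112

4.131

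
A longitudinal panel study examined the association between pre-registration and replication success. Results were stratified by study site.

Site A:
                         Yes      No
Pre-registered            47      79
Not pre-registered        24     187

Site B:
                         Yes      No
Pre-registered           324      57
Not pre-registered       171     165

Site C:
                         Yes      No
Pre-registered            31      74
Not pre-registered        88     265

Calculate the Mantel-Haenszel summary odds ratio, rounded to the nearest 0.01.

3.55

OR_MH = Σ(aᵢdᵢ/nᵢ) / Σ(bᵢcᵢ/nᵢ), where nᵢ is the stratum total.
Stratum 1 (Site A): n = 337; a·d/n = 47·187/337 = 26.0801; b·c/n = 79·24/337 = 5.6261
Stratum 2 (Site B): n = 717; a·d/n = 324·165/717 = 74.5607; b·c/n = 57·171/717 = 13.5941
Stratum 3 (Site C): n = 458; a·d/n = 31·265/458 = 17.9367; b·c/n = 74·88/458 = 14.2183
OR_MH = (26.0801 + 74.5607 + 17.9367) / (5.6261 + 13.5941 + 14.2183) = 118.5775 / 33.4386 = 3.54613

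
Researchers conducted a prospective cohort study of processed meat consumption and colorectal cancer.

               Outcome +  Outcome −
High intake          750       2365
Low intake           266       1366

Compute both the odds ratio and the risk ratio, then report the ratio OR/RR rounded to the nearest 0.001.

1.102

Cells: a = 750, b = 2365, c = 266, d = 1366.
OR = (750·1366)/(2365·266) = 1024500/629090 = 1.62854
Risk in exposed = 750/3115 = 0.24077; risk in unexposed = 266/1632 = 0.16299; RR = 1.47721
OR/RR = 1.62854 / 1.47721 = 1.10245
The outcome is not rare, so the OR lies further from 1 than the RR.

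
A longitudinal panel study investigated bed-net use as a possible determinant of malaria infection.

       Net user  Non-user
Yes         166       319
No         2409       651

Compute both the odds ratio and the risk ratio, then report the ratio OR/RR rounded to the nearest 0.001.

0.717

Reading the table with exposure as columns: a = 166 (Net user, case), b = 2409 (Net user, non-case), c = 319 (Non-user, case), d = 651.
OR = (166·651)/(2409·319) = 108066/768471 = 0.14062
Risk in exposed = 166/2575 = 0.06447; risk in unexposed = 319/970 = 0.32887; RR = 0.19603
OR/RR = 0.14062 / 0.19603 = 0.71738
The outcome is not rare, so the OR lies further from 1 than the RR.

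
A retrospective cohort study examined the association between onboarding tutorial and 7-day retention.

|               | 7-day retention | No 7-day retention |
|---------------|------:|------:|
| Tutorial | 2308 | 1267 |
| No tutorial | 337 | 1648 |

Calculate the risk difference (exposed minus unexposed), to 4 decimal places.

Cells: a = 2308, b = 1267, c = 337, d = 1648.
Risk in exposed = 2308/3575 = 0.645594; risk in unexposed = 337/1985 = 0.169773.
Risk difference = 0.645594 − 0.169773 = 0.475821

0.4758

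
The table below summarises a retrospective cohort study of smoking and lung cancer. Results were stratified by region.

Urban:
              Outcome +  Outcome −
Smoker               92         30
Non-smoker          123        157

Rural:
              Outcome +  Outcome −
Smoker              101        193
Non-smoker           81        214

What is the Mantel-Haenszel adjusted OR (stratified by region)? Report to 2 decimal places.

OR_MH = Σ(aᵢdᵢ/nᵢ) / Σ(bᵢcᵢ/nᵢ), where nᵢ is the stratum total.
Stratum 1 (Urban): n = 402; a·d/n = 92·157/402 = 35.9303; b·c/n = 30·123/402 = 9.1791
Stratum 2 (Rural): n = 589; a·d/n = 101·214/589 = 36.6961; b·c/n = 193·81/589 = 26.5416
OR_MH = (35.9303 + 36.6961) / (9.1791 + 26.5416) = 72.6264 / 35.7207 = 2.03318

2.03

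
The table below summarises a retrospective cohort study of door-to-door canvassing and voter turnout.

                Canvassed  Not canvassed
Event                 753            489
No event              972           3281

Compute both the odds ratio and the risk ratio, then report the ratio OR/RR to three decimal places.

1.544

Reading the table with exposure as columns: a = 753 (Canvassed, case), b = 972 (Canvassed, non-case), c = 489 (Not canvassed, case), d = 3281.
OR = (753·3281)/(972·489) = 2470593/475308 = 5.19788
Risk in exposed = 753/1725 = 0.43652; risk in unexposed = 489/3770 = 0.12971; RR = 3.36541
OR/RR = 5.19788 / 3.36541 = 1.54450
The outcome is not rare, so the OR lies further from 1 than the RR.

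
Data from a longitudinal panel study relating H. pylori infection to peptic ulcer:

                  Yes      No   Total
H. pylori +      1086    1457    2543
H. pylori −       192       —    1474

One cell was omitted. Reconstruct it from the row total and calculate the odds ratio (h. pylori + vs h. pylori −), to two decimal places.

The missing cell is in the unexposed row: 1474 − 192 = 1282.
So a = 1086, b = 1457, c = 192, d = 1282.
OR = (a·d)/(b·c) = (1086 × 1282) / (1457 × 192) = 1392252 / 279744 = 4.97688

4.98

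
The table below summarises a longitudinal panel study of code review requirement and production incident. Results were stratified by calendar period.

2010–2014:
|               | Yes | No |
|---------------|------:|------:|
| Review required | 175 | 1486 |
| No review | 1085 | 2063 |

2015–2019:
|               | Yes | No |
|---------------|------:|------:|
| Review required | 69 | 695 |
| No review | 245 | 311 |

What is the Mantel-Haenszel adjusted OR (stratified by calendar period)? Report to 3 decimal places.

OR_MH = Σ(aᵢdᵢ/nᵢ) / Σ(bᵢcᵢ/nᵢ), where nᵢ is the stratum total.
Stratum 1 (2010–2014): n = 4809; a·d/n = 175·2063/4809 = 75.0728; b·c/n = 1486·1085/4809 = 335.2693
Stratum 2 (2015–2019): n = 1320; a·d/n = 69·311/1320 = 16.2568; b·c/n = 695·245/1320 = 128.9962
OR_MH = (75.0728 + 16.2568) / (335.2693 + 128.9962) = 91.3296 / 464.2655 = 0.19672

0.197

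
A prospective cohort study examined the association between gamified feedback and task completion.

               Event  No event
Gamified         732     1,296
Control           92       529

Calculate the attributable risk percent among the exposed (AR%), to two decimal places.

Cells: a = 732, b = 1296, c = 92, d = 529.
Risk in exposed = 732/2028 = 0.36095; risk in unexposed = 92/621 = 0.14815.
RR = 0.36095/0.14815 = 2.43639
AR% = (RR − 1)/RR × 100 = (2.43639 − 1)/2.43639 × 100 = 58.9557%

58.96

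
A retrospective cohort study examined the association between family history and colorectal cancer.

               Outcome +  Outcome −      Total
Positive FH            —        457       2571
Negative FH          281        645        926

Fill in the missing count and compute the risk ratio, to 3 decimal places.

2.710

The missing cell is in the exposed row: 2571 − 457 = 2114.
So a = 2114, b = 457, c = 281, d = 645.
RR = [a/(a+b)] / [c/(c+d)] = (2114/2571) / (281/926) = 0.82225/0.30346 = 2.70961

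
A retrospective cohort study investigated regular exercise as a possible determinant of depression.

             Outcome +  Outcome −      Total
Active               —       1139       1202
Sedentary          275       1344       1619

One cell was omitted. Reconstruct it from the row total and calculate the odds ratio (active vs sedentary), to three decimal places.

The missing cell is in the exposed row: 1202 − 1139 = 63.
So a = 63, b = 1139, c = 275, d = 1344.
OR = (a·d)/(b·c) = (63 × 1344) / (1139 × 275) = 84672 / 313225 = 0.27032

0.270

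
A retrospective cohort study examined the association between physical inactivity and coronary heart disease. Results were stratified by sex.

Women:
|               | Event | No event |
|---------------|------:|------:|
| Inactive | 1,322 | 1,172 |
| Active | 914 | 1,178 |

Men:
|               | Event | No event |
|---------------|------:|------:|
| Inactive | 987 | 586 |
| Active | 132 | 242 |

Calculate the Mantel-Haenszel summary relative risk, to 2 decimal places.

RR_MH = Σ(aᵢ·n₀ᵢ/nᵢ) / Σ(cᵢ·n₁ᵢ/nᵢ), with n₁ᵢ = aᵢ+bᵢ (exposed), n₀ᵢ = cᵢ+dᵢ (unexposed), nᵢ = n₁ᵢ+n₀ᵢ.
Stratum 1 (Women): n₁ = 2494, n₀ = 2092, n = 4586; a·n₀/n = 1322·2092/4586 = 603.0580; c·n₁/n = 914·2494/4586 = 497.0597
Stratum 2 (Men): n₁ = 1573, n₀ = 374, n = 1947; a·n₀/n = 987·374/1947 = 189.5932; c·n₁/n = 132·1573/1947 = 106.6441
RR_MH = (603.0580 + 189.5932) / (497.0597 + 106.6441) = 792.6512 / 603.7038 = 1.31298

1.31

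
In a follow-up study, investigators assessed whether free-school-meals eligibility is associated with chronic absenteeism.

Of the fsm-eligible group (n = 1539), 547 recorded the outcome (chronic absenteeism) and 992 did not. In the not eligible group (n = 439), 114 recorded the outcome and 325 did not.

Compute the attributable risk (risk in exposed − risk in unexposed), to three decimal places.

From the description: a = 547, b = 992, c = 114, d = 325.
Risk in exposed = 547/1539 = 0.355426; risk in unexposed = 114/439 = 0.259681.
Risk difference = 0.355426 − 0.259681 = 0.095745

0.096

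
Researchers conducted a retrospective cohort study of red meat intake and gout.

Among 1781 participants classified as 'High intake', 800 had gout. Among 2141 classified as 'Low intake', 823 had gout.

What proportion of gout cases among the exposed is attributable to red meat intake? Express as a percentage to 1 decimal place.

From the description: a = 800, b = 981, c = 823, d = 1318.
Risk in exposed = 800/1781 = 0.44919; risk in unexposed = 823/2141 = 0.38440.
RR = 0.44919/0.38440 = 1.16854
AR% = (RR − 1)/RR × 100 = (1.16854 − 1)/1.16854 × 100 = 14.4230%

14.4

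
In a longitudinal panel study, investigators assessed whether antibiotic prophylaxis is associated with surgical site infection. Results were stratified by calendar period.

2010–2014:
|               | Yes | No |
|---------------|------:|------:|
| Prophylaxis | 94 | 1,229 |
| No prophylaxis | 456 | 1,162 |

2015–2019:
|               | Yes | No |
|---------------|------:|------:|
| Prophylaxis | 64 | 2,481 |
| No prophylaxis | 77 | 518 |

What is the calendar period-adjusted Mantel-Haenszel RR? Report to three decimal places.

RR_MH = Σ(aᵢ·n₀ᵢ/nᵢ) / Σ(cᵢ·n₁ᵢ/nᵢ), with n₁ᵢ = aᵢ+bᵢ (exposed), n₀ᵢ = cᵢ+dᵢ (unexposed), nᵢ = n₁ᵢ+n₀ᵢ.
Stratum 1 (2010–2014): n₁ = 1323, n₀ = 1618, n = 2941; a·n₀/n = 94·1618/2941 = 51.7144; c·n₁/n = 456·1323/2941 = 205.1302
Stratum 2 (2015–2019): n₁ = 2545, n₀ = 595, n = 3140; a·n₀/n = 64·595/3140 = 12.1274; c·n₁/n = 77·2545/3140 = 62.4092
RR_MH = (51.7144 + 12.1274) / (205.1302 + 62.4092) = 63.8418 / 267.5395 = 0.23863

0.239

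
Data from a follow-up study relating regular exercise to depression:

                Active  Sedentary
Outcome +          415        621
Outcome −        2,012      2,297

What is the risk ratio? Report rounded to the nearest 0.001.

Reading the table with exposure as columns: a = 415 (Active, case), b = 2012 (Active, non-case), c = 621 (Sedentary, case), d = 2297.
Risk in exposed = 415/2427 = 0.17099; risk in unexposed = 621/2918 = 0.21282.
RR = 0.17099 / 0.21282 = 0.80347
The risk is 20% lower among the exposed than among the unexposed.

0.803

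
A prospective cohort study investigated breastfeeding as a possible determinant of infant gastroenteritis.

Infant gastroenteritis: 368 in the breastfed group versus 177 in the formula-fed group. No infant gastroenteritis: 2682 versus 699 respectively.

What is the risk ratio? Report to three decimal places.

From the description: a = 368, b = 2682, c = 177, d = 699.
Risk in exposed = 368/3050 = 0.12066; risk in unexposed = 177/876 = 0.20205.
RR = 0.12066 / 0.20205 = 0.59714
The risk is 40% lower among the exposed than among the unexposed.

0.597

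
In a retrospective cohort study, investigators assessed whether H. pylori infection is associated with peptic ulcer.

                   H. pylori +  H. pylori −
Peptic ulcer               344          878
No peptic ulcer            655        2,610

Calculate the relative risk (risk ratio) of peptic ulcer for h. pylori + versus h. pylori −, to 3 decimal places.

1.368

Reading the table with exposure as columns: a = 344 (H. pylori +, case), b = 655 (H. pylori +, non-case), c = 878 (H. pylori −, case), d = 2610.
Risk in exposed = 344/999 = 0.34434; risk in unexposed = 878/3488 = 0.25172.
RR = 0.34434 / 0.25172 = 1.36796
The risk among the exposed is 1.37 times that among the unexposed.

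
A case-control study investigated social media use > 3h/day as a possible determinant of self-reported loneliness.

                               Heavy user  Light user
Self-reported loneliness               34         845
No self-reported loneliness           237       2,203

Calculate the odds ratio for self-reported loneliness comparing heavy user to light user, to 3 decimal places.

0.374

Reading the table with exposure as columns: a = 34 (Heavy user, case), b = 237 (Heavy user, non-case), c = 845 (Light user, case), d = 2203.
OR = (a·d)/(b·c) = (34 × 2203) / (237 × 845) = 74902 / 200265 = 0.37401
Exposure is associated with lower odds of self-reported loneliness (OR = 0.37 < 1).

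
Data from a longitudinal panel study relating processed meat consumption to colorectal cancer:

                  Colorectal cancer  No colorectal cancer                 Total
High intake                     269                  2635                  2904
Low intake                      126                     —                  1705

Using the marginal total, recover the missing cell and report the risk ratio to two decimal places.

The missing cell is in the unexposed row: 1705 − 126 = 1579.
So a = 269, b = 2635, c = 126, d = 1579.
RR = [a/(a+b)] / [c/(c+d)] = (269/2904) / (126/1705) = 0.09263/0.07390 = 1.25346

1.25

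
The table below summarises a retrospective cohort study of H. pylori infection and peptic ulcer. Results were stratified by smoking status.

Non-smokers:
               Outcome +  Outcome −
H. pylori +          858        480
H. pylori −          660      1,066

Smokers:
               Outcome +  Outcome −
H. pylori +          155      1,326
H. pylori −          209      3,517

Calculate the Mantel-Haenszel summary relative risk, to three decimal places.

1.709

RR_MH = Σ(aᵢ·n₀ᵢ/nᵢ) / Σ(cᵢ·n₁ᵢ/nᵢ), with n₁ᵢ = aᵢ+bᵢ (exposed), n₀ᵢ = cᵢ+dᵢ (unexposed), nᵢ = n₁ᵢ+n₀ᵢ.
Stratum 1 (Non-smokers): n₁ = 1338, n₀ = 1726, n = 3064; a·n₀/n = 858·1726/3064 = 483.3251; c·n₁/n = 660·1338/3064 = 288.2115
Stratum 2 (Smokers): n₁ = 1481, n₀ = 3726, n = 5207; a·n₀/n = 155·3726/5207 = 110.9142; c·n₁/n = 209·1481/5207 = 59.4448
RR_MH = (483.3251 + 110.9142) / (288.2115 + 59.4448) = 594.2392 / 347.6563 = 1.70927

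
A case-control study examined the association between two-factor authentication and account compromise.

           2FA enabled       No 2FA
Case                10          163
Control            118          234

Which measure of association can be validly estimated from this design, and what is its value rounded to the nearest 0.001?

0.122

Reading the table with exposure as columns: a = 10 (2FA enabled, case), b = 118 (2FA enabled, non-case), c = 163 (No 2FA, case), d = 234.
This is a case-control study: participants were sampled on outcome status, so risks in the source population cannot be estimated directly — relative risk is not valid here. The odds ratio is the appropriate measure.
OR = (a·d)/(b·c) = (10 × 234) / (118 × 163) = 2340 / 19234 = 0.12166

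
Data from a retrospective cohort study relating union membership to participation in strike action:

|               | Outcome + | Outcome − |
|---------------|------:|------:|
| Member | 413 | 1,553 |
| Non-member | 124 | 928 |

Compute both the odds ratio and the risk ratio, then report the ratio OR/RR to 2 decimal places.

Cells: a = 413, b = 1553, c = 124, d = 928.
OR = (413·928)/(1553·124) = 383264/192572 = 1.99024
Risk in exposed = 413/1966 = 0.21007; risk in unexposed = 124/1052 = 0.11787; RR = 1.78222
OR/RR = 1.99024 / 1.78222 = 1.11672
The outcome is not rare, so the OR lies further from 1 than the RR.

1.12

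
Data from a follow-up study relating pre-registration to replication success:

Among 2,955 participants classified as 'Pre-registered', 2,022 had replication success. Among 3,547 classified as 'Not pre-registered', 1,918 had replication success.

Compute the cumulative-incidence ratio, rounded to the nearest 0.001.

From the description: a = 2022, b = 933, c = 1918, d = 1629.
Risk in exposed = 2022/2955 = 0.68426; risk in unexposed = 1918/3547 = 0.54074.
RR = 0.68426 / 0.54074 = 1.26542
The risk among the exposed is 1.27 times that among the unexposed.

1.265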